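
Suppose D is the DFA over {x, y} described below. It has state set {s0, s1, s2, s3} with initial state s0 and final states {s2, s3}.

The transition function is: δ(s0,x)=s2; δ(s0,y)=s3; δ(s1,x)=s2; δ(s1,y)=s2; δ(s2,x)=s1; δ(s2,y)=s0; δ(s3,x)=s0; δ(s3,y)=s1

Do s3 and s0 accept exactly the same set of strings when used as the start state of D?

All states are reachable from the start state.
Initial partition by acceptance: {s2,s3} | {s0,s1}.
The partition is now stable with 2 blocks: {s2,s3} | {s0,s1}.
s3 and s0 end up in different blocks, so they are distinguishable. For instance, the string 'ε' is accepted from only s3.

No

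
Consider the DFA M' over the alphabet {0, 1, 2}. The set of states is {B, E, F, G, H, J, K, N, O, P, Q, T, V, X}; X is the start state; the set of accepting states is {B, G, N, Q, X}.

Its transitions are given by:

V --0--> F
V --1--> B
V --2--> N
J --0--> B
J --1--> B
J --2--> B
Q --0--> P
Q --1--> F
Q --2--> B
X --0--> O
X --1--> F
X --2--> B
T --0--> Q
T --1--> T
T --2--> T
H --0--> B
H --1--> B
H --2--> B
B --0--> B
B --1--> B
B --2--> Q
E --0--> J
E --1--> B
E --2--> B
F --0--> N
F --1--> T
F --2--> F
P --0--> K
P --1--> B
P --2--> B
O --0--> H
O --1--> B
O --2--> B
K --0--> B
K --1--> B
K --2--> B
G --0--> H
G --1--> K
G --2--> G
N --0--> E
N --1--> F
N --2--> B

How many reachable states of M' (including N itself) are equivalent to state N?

States {G,V} cannot be reached from the start state, so discard them.
Start with accepting vs non-accepting: {B,N,Q,X} | {E,F,H,J,K,O,P,T}.
Split {B,N,Q,X} by δ(·,0) → {N,Q,X} and {B}.
On input 0, block {E,F,H,J,K,O,P,T} splits into {E,O,P} and {H,J,K} and {F,T}.
No further refinement is possible. Final partition (5 blocks): {N,Q,X} | {E,O,P} | {B} | {H,J,K} | {F,T}.
State N belongs to the block {N,Q,X}, which has 3 states.

3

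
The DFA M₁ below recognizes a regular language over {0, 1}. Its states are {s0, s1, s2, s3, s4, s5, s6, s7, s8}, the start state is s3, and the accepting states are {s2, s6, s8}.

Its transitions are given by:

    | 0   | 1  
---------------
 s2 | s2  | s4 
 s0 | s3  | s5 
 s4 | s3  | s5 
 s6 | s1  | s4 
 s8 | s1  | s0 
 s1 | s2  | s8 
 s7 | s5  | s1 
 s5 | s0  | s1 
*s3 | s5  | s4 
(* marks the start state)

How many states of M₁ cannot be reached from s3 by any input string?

Starting at s3 and following transitions, the reachable set is {s0, s1, s2, s3, s4, s5, s8}. That leaves s6, s7 unreachable — 2 in total.

2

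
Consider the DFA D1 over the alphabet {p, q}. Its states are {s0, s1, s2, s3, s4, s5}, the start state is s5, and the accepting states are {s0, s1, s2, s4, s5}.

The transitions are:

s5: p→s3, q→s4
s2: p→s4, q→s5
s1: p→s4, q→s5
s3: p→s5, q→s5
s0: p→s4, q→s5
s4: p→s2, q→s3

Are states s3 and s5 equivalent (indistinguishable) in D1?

No

First remove the unreachable states {s0,s1}; 4 states remain.
P0 = {s2,s4,s5} | {s3}.
On input p, block {s2,s4,s5} splits into {s2,s4} and {s5}.
On input q, block {s2,s4} splits into {s2} and {s4}.
No further refinement is possible. Final partition (4 blocks): {s2} | {s3} | {s5} | {s4}.
s3 and s5 end up in different blocks, so they are distinguishable. For instance, the string 'ε' is accepted from only s5.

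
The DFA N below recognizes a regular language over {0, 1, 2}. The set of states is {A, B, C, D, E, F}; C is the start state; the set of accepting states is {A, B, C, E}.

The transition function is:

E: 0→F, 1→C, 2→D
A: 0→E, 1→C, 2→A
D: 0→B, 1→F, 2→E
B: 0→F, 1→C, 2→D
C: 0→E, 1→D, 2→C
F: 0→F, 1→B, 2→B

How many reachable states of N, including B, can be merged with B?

2

Reachable states from the start: {B,C,D,E,F}. Unreachable: {A} — drop them.
P0 = {B,C,E} | {D,F}.
On input 0, block {B,C,E} splits into {B,E} and {C}.
Refine {D,F} on symbol 0: members go to different blocks, giving {D} and {F}.
Stable partition: {B,E} | {D} | {C} | {F} — 4 equivalence classes.
The equivalence class containing B is {B,E}, of size 2.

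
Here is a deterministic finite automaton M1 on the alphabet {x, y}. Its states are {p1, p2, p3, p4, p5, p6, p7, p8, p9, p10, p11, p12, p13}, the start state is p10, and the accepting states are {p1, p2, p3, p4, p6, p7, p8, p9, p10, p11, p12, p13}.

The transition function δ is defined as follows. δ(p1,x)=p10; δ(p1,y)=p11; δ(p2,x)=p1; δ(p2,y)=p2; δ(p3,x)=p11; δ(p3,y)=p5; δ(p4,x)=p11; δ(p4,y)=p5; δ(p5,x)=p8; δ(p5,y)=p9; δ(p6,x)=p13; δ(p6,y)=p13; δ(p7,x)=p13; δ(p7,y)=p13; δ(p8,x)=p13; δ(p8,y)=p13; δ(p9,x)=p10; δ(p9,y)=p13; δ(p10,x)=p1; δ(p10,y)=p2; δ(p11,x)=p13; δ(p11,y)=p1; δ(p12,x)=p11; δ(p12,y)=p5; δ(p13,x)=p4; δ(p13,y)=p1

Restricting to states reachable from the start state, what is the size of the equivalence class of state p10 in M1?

States {p3,p6,p7,p12} cannot be reached from the start state, so discard them.
Start with accepting vs non-accepting: {p1,p2,p4,p8,p9,p10,p11,p13} | {p5}.
Split {p1,p2,p4,p8,p9,p10,p11,p13} by δ(·,y) → {p1,p2,p8,p9,p10,p11,p13} and {p4}.
Split {p1,p2,p8,p9,p10,p11,p13} by δ(·,x) → {p1,p2,p8,p9,p10,p11} and {p13}.
Refine {p1,p2,p8,p9,p10,p11} on symbol x: members go to different blocks, giving {p1,p2,p9,p10} and {p8,p11}.
Refine {p1,p2,p9,p10} on symbol y: members go to different blocks, giving {p2,p10} and {p1} and {p9}.
On input y, block {p8,p11} splits into {p8} and {p11}.
Stable partition: {p2,p10} | {p5} | {p4} | {p13} | {p8} | {p1} | {p9} | {p11} — 8 equivalence classes.
The equivalence class containing p10 is {p2,p10}, of size 2.

2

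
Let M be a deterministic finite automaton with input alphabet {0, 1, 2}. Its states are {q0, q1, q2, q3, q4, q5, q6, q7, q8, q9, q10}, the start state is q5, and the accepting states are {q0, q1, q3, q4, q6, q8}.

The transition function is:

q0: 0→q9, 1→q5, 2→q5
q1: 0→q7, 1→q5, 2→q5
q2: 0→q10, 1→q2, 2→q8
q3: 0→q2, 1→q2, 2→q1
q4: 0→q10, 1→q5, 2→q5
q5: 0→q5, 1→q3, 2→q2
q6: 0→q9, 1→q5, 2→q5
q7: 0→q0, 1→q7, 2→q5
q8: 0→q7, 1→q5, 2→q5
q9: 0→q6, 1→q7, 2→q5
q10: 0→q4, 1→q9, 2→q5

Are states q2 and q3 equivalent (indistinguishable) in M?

Start with accepting vs non-accepting: {q0,q1,q3,q4,q6,q8} | {q2,q5,q7,q9,q10}.
Split {q0,q1,q3,q4,q6,q8} by δ(·,2) → {q0,q1,q4,q6,q8} and {q3}.
On input 0, block {q2,q5,q7,q9,q10} splits into {q7,q9,q10} and {q2,q5}.
On input 0, block {q2,q5} splits into {q2} and {q5}.
The partition is now stable with 5 blocks: {q0,q1,q4,q6,q8} | {q7,q9,q10} | {q3} | {q2} | {q5}.
q2 and q3 end up in different blocks, so they are distinguishable. For instance, the string 'ε' is accepted from only q3.

No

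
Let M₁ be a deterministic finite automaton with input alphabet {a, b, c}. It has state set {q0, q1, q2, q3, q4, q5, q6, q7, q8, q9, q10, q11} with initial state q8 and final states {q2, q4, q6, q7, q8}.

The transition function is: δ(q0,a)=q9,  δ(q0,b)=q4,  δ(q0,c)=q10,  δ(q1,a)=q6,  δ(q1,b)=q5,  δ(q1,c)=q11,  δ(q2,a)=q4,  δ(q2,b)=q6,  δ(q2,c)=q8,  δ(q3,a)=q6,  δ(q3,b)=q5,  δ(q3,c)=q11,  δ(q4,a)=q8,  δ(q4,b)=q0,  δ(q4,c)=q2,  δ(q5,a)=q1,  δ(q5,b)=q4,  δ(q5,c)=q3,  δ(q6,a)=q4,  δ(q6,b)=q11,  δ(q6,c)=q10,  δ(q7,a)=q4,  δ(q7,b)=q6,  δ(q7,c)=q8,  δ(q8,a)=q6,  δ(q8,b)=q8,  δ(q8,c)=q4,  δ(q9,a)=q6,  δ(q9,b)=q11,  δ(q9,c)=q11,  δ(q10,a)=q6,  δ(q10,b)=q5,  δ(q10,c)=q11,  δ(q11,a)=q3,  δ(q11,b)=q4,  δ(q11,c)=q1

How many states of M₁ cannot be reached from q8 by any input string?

1

Starting at q8 and following transitions, the reachable set is {q0, q1, q2, q3, q4, q5, q6, q8, q9, q10, q11}. That leaves q7 unreachable — 1 in total.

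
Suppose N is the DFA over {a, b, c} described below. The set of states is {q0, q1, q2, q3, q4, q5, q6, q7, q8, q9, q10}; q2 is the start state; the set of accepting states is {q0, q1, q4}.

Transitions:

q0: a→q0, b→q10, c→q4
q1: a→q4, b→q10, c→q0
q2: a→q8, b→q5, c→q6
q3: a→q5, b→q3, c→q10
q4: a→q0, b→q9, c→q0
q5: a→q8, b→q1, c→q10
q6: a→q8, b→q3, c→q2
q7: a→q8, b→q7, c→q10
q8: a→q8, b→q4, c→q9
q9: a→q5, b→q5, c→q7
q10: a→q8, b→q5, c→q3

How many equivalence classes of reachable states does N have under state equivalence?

4

All states are reachable from the start state.
Initial partition by acceptance: {q0,q1,q4} | {q2,q3,q5,q6,q7,q8,q9,q10}.
Split {q2,q3,q5,q6,q7,q8,q9,q10} by δ(·,b) → {q2,q3,q6,q7,q9,q10} and {q5,q8}.
Split {q2,q3,q6,q7,q9,q10} by δ(·,b) → {q2,q9,q10} and {q3,q6,q7}.
Stable partition: {q0,q1,q4} | {q2,q9,q10} | {q5,q8} | {q3,q6,q7} — 4 equivalence classes.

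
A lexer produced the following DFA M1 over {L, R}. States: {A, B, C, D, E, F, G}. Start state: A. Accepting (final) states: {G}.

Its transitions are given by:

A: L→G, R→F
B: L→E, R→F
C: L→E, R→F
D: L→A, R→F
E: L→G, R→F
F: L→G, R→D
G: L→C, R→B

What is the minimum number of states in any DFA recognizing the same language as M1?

Every state is reachable, so we keep all 7.
Initial partition by acceptance: {G} | {A,B,C,D,E,F}.
Refine {A,B,C,D,E,F} on symbol L: members go to different blocks, giving {A,E,F} and {B,C,D}.
Refine {A,E,F} on symbol R: members go to different blocks, giving {A,E} and {F}.
Stable partition: {G} | {A,E} | {B,C,D} | {F} — 4 equivalence classes.

4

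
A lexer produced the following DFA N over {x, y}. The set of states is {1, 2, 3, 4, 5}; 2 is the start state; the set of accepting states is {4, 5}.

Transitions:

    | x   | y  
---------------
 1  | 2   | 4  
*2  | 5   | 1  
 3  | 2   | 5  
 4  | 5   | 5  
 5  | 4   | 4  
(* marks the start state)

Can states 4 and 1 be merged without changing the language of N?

No

First remove the unreachable states {3}; 4 states remain.
Start with accepting vs non-accepting: {4,5} | {1,2}.
Refine {1,2} on symbol x: members go to different blocks, giving {1} and {2}.
No further refinement is possible. Final partition (3 blocks): {4,5} | {1} | {2}.
4 and 1 end up in different blocks, so they are distinguishable. For instance, the string 'ε' is accepted from only 4.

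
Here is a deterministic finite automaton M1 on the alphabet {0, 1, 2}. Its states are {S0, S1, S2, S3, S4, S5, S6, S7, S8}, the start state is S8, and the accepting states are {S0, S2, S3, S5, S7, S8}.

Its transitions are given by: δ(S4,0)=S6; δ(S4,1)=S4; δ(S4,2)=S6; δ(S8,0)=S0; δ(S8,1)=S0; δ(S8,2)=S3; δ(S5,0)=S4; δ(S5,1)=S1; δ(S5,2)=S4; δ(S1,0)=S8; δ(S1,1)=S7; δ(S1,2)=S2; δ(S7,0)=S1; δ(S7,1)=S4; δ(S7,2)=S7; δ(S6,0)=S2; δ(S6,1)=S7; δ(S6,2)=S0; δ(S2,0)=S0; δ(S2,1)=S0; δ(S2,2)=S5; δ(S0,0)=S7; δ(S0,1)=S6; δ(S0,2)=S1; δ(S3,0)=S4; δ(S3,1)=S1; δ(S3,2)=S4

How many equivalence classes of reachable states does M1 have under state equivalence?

Every state is reachable, so we keep all 9.
Initial partition by acceptance: {S0,S2,S3,S5,S7,S8} | {S1,S4,S6}.
Refine {S0,S2,S3,S5,S7,S8} on symbol 0: members go to different blocks, giving {S0,S2,S8} and {S3,S5,S7}.
On input 0, block {S0,S2,S8} splits into {S2,S8} and {S0}.
Refine {S1,S4,S6} on symbol 0: members go to different blocks, giving {S1,S6} and {S4}.
Refine {S1,S6} on symbol 2: members go to different blocks, giving {S1} and {S6}.
On input 0, block {S3,S5,S7} splits into {S3,S5} and {S7}.
The partition is now stable with 7 blocks: {S2,S8} | {S1} | {S3,S5} | {S0} | {S4} | {S6} | {S7}.

7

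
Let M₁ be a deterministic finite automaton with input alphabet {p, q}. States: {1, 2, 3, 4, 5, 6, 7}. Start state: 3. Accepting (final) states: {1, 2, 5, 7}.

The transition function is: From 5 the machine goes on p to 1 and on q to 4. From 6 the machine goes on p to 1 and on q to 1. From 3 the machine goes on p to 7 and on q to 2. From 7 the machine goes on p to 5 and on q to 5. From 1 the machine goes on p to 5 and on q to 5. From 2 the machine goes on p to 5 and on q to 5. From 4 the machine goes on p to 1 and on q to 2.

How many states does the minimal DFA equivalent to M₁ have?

States {6} cannot be reached from the start state, so discard them.
Start with accepting vs non-accepting: {1,2,5,7} | {3,4}.
Refine {1,2,5,7} on symbol q: members go to different blocks, giving {1,2,7} and {5}.
No further refinement is possible. Final partition (3 blocks): {1,2,7} | {3,4} | {5}.

3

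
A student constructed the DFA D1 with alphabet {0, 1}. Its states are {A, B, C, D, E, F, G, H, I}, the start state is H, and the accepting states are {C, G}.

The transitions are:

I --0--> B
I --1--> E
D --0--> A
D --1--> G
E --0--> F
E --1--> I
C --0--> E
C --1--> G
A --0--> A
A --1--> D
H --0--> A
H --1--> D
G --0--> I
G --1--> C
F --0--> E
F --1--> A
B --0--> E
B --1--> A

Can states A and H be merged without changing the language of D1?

Initial partition by acceptance: {C,G} | {A,B,D,E,F,H,I}.
On input 1, block {A,B,D,E,F,H,I} splits into {A,B,E,F,H,I} and {D}.
On input 1, block {A,B,E,F,H,I} splits into {B,E,F,I} and {A,H}.
Split {B,E,F,I} by δ(·,1) → {B,F} and {E,I}.
Stable partition: {C,G} | {B,F} | {D} | {A,H} | {E,I} — 5 equivalence classes.
A and H lie in the same block of the stable partition, so they are equivalent — no string distinguishes them.

Yes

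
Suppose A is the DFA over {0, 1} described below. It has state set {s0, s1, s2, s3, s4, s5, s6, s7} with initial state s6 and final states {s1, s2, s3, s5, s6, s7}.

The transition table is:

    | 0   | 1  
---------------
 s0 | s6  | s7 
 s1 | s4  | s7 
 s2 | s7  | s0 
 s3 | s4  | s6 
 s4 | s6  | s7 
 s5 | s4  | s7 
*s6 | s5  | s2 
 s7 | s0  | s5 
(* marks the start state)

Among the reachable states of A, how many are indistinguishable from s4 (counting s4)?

States {s1,s3} cannot be reached from the start state, so discard them.
Initial partition by acceptance: {s2,s5,s6,s7} | {s0,s4}.
Split {s2,s5,s6,s7} by δ(·,0) → {s2,s6} and {s5,s7}.
Split {s2,s6} by δ(·,1) → {s2} and {s6}.
Stable partition: {s2} | {s0,s4} | {s5,s7} | {s6} — 4 equivalence classes.
The equivalence class containing s4 is {s0,s4}, of size 2.

2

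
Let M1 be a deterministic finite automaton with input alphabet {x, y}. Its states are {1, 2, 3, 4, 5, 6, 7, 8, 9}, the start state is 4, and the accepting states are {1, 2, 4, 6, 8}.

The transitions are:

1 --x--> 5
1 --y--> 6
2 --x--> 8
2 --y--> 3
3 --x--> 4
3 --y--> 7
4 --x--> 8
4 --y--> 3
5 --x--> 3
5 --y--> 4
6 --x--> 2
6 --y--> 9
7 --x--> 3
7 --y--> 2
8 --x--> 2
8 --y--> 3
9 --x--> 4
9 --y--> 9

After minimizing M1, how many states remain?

3

First remove the unreachable states {1,5,6,9}; 5 states remain.
Start with accepting vs non-accepting: {2,4,8} | {3,7}.
Split {3,7} by δ(·,x) → {3} and {7}.
Stable partition: {2,4,8} | {3} | {7} — 3 equivalence classes.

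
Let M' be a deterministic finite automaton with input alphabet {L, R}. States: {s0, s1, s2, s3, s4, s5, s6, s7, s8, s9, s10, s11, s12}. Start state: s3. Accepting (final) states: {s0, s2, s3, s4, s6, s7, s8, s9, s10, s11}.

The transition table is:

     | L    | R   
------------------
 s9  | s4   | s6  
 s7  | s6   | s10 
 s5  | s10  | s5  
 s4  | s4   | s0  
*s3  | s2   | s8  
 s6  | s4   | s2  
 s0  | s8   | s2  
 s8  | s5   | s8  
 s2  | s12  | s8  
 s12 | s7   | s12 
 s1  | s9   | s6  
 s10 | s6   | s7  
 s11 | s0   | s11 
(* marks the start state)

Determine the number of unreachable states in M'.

Starting at s3 and following transitions, the reachable set is {s0, s2, s3, s4, s5, s6, s7, s8, s10, s12}. That leaves s1, s9, s11 unreachable — 3 in total.

3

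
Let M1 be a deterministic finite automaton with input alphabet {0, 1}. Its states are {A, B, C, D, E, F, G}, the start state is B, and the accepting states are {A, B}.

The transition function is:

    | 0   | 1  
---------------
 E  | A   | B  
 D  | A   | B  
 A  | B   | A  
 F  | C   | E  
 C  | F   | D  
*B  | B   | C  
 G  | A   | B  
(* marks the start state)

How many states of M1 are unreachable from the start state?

Starting at B and following transitions, the reachable set is {A, B, C, D, E, F}. That leaves G unreachable — 1 in total.

1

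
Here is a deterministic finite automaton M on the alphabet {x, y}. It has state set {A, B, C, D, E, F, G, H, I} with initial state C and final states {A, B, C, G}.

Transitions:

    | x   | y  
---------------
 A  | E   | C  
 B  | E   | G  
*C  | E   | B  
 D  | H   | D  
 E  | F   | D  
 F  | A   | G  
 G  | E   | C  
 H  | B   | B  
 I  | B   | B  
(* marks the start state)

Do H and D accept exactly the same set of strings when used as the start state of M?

Reachable states from the start: {A,B,C,D,E,F,G,H}. Unreachable: {I} — drop them.
Start with accepting vs non-accepting: {A,B,C,G} | {D,E,F,H}.
On input x, block {D,E,F,H} splits into {D,E} and {F,H}.
Stable partition: {A,B,C,G} | {D,E} | {F,H} — 3 equivalence classes.
H and D end up in different blocks, so they are distinguishable. For instance, the string 'x' is accepted from only H.

No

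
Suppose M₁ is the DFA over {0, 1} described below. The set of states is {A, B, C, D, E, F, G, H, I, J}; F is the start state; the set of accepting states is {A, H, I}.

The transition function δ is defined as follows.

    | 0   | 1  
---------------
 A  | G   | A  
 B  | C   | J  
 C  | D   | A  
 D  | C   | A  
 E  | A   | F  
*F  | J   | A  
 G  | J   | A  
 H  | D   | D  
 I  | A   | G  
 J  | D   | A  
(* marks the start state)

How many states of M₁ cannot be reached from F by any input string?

Starting at F and following transitions, the reachable set is {A, C, D, F, G, J}. That leaves B, E, H, I unreachable — 4 in total.

4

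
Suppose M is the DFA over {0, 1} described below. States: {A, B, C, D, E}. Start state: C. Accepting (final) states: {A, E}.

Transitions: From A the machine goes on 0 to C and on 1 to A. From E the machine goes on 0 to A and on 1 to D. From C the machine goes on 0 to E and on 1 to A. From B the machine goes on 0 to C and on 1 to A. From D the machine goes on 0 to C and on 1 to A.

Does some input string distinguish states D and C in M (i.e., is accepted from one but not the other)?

Yes

States {B} cannot be reached from the start state, so discard them.
Start with accepting vs non-accepting: {A,E} | {C,D}.
Split {A,E} by δ(·,0) → {A} and {E}.
Refine {C,D} on symbol 0: members go to different blocks, giving {C} and {D}.
No further refinement is possible. Final partition (4 blocks): {A} | {C} | {E} | {D}.
D and C end up in different blocks, so they are distinguishable. For instance, the string '0' is accepted from only C.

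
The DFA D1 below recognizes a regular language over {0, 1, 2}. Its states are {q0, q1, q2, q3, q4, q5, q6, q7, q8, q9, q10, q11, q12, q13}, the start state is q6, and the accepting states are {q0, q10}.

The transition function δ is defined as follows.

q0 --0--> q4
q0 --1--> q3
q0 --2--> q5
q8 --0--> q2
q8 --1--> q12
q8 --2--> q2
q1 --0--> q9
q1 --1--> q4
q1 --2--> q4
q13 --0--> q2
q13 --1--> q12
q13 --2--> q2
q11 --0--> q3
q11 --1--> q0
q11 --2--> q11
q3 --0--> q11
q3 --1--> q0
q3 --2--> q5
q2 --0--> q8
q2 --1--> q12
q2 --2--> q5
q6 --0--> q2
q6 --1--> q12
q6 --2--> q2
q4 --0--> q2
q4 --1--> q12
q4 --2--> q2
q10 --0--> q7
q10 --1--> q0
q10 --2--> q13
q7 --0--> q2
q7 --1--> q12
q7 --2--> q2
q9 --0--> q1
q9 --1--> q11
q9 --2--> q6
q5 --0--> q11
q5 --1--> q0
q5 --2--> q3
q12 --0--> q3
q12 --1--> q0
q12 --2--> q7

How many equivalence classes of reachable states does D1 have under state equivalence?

5

Reachable states from the start: {q0,q2,q3,q4,q5,q6,q7,q8,q11,q12}. Unreachable: {q1,q9,q10,q13} — drop them.
P0 = {q0} | {q2,q3,q4,q5,q6,q7,q8,q11,q12}.
Refine {q2,q3,q4,q5,q6,q7,q8,q11,q12} on symbol 1: members go to different blocks, giving {q2,q4,q6,q7,q8} and {q3,q5,q11,q12}.
On input 2, block {q2,q4,q6,q7,q8} splits into {q4,q6,q7,q8} and {q2}.
Split {q3,q5,q11,q12} by δ(·,2) → {q3,q5,q11} and {q12}.
Stable partition: {q0} | {q4,q6,q7,q8} | {q3,q5,q11} | {q2} | {q12} — 5 equivalence classes.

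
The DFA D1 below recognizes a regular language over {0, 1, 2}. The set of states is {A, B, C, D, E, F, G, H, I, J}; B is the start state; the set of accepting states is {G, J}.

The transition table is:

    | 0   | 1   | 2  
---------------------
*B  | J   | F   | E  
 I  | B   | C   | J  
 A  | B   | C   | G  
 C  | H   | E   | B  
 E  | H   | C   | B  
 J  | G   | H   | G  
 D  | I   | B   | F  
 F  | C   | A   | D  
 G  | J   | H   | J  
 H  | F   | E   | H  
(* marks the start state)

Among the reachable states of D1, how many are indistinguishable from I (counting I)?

2

P0 = {G,J} | {A,B,C,D,E,F,H,I}.
Refine {A,B,C,D,E,F,H,I} on symbol 0: members go to different blocks, giving {A,C,D,E,F,H,I} and {B}.
On input 0, block {A,C,D,E,F,H,I} splits into {C,D,E,F,H} and {A,I}.
Refine {C,D,E,F,H} on symbol 0: members go to different blocks, giving {C,E,F,H} and {D}.
Refine {C,E,F,H} on symbol 1: members go to different blocks, giving {C,E,H} and {F}.
Split {C,E,H} by δ(·,0) → {C,E} and {H}.
The partition is now stable with 7 blocks: {G,J} | {C,E} | {B} | {A,I} | {D} | {F} | {H}.
State I belongs to the block {A,I}, which has 2 states.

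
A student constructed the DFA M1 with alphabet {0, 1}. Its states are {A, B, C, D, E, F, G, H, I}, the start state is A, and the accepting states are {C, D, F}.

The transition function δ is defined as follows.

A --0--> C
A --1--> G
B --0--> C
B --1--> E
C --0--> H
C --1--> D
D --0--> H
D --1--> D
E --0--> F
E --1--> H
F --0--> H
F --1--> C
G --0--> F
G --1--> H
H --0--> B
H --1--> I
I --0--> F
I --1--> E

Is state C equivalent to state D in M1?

Yes

Every state is reachable, so we keep all 9.
Start with accepting vs non-accepting: {C,D,F} | {A,B,E,G,H,I}.
Split {A,B,E,G,H,I} by δ(·,0) → {A,B,E,G,I} and {H}.
On input 1, block {A,B,E,G,I} splits into {A,B,I} and {E,G}.
Stable partition: {C,D,F} | {A,B,I} | {H} | {E,G} — 4 equivalence classes.
C and D lie in the same block of the stable partition, so they are equivalent — no string distinguishes them.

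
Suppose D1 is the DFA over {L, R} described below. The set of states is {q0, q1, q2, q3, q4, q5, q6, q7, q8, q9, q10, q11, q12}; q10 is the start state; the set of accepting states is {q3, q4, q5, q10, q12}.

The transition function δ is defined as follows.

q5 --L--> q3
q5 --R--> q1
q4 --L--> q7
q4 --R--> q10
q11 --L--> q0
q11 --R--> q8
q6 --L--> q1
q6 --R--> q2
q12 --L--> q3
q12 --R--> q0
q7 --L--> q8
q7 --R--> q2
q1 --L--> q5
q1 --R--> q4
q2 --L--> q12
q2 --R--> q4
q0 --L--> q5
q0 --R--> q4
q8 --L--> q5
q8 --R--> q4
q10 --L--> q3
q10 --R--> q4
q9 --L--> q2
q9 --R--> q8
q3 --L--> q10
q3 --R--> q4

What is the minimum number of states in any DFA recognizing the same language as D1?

First remove the unreachable states {q6,q9,q11}; 10 states remain.
Start with accepting vs non-accepting: {q3,q4,q5,q10,q12} | {q0,q1,q2,q7,q8}.
Split {q3,q4,q5,q10,q12} by δ(·,L) → {q3,q5,q10,q12} and {q4}.
Refine {q3,q5,q10,q12} on symbol R: members go to different blocks, giving {q3,q10} and {q5,q12}.
Split {q0,q1,q2,q7,q8} by δ(·,L) → {q0,q1,q2,q8} and {q7}.
The partition is now stable with 5 blocks: {q3,q10} | {q0,q1,q2,q8} | {q4} | {q5,q12} | {q7}.

5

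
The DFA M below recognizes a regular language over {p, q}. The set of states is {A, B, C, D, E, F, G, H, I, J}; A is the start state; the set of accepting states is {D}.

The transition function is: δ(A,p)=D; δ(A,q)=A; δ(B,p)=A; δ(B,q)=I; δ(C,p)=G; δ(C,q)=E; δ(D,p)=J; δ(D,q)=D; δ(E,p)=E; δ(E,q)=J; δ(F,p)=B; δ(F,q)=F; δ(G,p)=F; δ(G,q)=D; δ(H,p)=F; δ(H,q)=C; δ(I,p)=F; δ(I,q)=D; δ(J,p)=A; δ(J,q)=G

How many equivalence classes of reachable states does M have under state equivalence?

Reachable states from the start: {A,B,D,F,G,I,J}. Unreachable: {C,E,H} — drop them.
Initial partition by acceptance: {D} | {A,B,F,G,I,J}.
Split {A,B,F,G,I,J} by δ(·,p) → {B,F,G,I,J} and {A}.
Refine {B,F,G,I,J} on symbol p: members go to different blocks, giving {F,G,I} and {B,J}.
On input p, block {F,G,I} splits into {G,I} and {F}.
No further refinement is possible. Final partition (5 blocks): {D} | {G,I} | {A} | {B,J} | {F}.

5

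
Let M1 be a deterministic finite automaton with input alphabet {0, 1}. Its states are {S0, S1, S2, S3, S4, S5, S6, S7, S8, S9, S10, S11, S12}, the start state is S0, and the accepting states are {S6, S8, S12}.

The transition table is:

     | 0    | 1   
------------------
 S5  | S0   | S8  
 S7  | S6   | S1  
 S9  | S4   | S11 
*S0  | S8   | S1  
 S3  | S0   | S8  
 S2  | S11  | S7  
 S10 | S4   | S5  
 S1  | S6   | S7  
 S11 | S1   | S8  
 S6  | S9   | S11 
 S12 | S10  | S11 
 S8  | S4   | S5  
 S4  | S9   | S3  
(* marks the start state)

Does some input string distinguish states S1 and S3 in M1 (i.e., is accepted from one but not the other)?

Yes

States {S2,S10,S12} cannot be reached from the start state, so discard them.
P0 = {S6,S8} | {S0,S1,S3,S4,S5,S7,S9,S11}.
On input 0, block {S0,S1,S3,S4,S5,S7,S9,S11} splits into {S3,S4,S5,S9,S11} and {S0,S1,S7}.
Split {S3,S4,S5,S9,S11} by δ(·,0) → {S3,S5,S11} and {S4,S9}.
Stable partition: {S6,S8} | {S3,S5,S11} | {S0,S1,S7} | {S4,S9} — 4 equivalence classes.
S1 and S3 end up in different blocks, so they are distinguishable. For instance, the string '0' is accepted from only S1.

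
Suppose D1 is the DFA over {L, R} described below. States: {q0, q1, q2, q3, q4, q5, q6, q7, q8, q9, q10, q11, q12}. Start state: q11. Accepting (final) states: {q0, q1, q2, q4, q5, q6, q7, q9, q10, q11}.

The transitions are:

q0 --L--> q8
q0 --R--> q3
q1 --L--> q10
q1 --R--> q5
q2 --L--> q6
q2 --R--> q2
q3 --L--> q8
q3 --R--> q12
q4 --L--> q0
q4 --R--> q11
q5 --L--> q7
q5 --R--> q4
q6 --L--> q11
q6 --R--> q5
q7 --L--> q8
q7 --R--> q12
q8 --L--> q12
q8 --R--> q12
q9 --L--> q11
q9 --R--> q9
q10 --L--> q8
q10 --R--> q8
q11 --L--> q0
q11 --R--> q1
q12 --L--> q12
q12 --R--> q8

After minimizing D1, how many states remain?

Reachable states from the start: {q0,q1,q3,q4,q5,q7,q8,q10,q11,q12}. Unreachable: {q2,q6,q9} — drop them.
Start with accepting vs non-accepting: {q0,q1,q4,q5,q7,q10,q11} | {q3,q8,q12}.
Refine {q0,q1,q4,q5,q7,q10,q11} on symbol L: members go to different blocks, giving {q1,q4,q5,q11} and {q0,q7,q10}.
No further refinement is possible. Final partition (3 blocks): {q1,q4,q5,q11} | {q3,q8,q12} | {q0,q7,q10}.

3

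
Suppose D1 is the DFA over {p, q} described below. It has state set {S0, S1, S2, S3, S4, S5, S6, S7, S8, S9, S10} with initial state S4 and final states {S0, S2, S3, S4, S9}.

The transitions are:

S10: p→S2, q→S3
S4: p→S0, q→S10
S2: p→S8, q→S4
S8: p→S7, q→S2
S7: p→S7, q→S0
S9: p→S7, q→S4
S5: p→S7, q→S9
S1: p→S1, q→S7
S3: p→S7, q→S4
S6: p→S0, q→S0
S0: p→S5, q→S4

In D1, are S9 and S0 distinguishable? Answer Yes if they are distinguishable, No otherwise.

No

States {S1,S6} cannot be reached from the start state, so discard them.
Initial partition by acceptance: {S0,S2,S3,S4,S9} | {S5,S7,S8,S10}.
Refine {S0,S2,S3,S4,S9} on symbol p: members go to different blocks, giving {S0,S2,S3,S9} and {S4}.
Split {S5,S7,S8,S10} by δ(·,p) → {S5,S7,S8} and {S10}.
No further refinement is possible. Final partition (4 blocks): {S0,S2,S3,S9} | {S5,S7,S8} | {S4} | {S10}.
S9 and S0 lie in the same block of the stable partition, so they are equivalent — no string distinguishes them.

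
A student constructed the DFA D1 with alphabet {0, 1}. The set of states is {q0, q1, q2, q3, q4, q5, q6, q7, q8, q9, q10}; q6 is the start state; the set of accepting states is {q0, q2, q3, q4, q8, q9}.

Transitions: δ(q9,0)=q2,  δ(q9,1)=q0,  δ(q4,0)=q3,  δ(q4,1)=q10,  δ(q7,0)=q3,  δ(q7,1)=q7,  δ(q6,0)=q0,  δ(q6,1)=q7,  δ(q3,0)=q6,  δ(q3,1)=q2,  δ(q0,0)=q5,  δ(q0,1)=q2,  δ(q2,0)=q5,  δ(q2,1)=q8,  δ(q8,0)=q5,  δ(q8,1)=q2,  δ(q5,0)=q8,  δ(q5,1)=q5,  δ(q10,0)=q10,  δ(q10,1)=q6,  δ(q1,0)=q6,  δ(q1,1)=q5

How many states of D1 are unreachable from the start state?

4

No path from q6 leads to q1, q4, q9, q10; the other 7 states are all reachable.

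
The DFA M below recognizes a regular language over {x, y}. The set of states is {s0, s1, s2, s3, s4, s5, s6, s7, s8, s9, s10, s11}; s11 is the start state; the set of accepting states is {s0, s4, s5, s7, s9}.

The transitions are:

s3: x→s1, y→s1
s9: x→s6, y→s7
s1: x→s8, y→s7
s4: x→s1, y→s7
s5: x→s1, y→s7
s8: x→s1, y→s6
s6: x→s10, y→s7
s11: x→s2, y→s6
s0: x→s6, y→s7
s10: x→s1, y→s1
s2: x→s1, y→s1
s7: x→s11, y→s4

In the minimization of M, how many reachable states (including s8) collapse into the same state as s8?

States {s0,s3,s5,s9} cannot be reached from the start state, so discard them.
Initial partition by acceptance: {s4,s7} | {s1,s2,s6,s8,s10,s11}.
On input y, block {s1,s2,s6,s8,s10,s11} splits into {s2,s8,s10,s11} and {s1,s6}.
On input x, block {s4,s7} splits into {s4} and {s7}.
Split {s2,s8,s10,s11} by δ(·,x) → {s2,s8,s10} and {s11}.
The partition is now stable with 5 blocks: {s4} | {s2,s8,s10} | {s1,s6} | {s7} | {s11}.
The equivalence class containing s8 is {s2,s8,s10}, of size 3.

3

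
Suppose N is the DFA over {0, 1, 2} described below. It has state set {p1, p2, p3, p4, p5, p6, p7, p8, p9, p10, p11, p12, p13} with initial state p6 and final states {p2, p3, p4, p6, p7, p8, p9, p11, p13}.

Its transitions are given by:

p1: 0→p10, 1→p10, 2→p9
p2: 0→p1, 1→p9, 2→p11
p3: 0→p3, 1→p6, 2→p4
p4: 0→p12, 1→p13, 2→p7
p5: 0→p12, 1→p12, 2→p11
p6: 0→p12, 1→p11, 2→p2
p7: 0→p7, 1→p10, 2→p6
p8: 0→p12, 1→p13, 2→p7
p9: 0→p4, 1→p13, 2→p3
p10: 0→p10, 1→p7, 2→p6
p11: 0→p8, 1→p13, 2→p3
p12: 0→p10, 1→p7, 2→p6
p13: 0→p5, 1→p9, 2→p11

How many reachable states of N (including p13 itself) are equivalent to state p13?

Initial partition by acceptance: {p2,p3,p4,p6,p7,p8,p9,p11,p13} | {p1,p5,p10,p12}.
Split {p2,p3,p4,p6,p7,p8,p9,p11,p13} by δ(·,0) → {p2,p4,p6,p8,p13} and {p3,p7,p9,p11}.
Refine {p2,p4,p6,p8,p13} on symbol 1: members go to different blocks, giving {p2,p6,p13} and {p4,p8}.
On input 2, block {p2,p6,p13} splits into {p2,p13} and {p6}.
On input 1, block {p1,p5,p10,p12} splits into {p1,p5} and {p10,p12}.
Split {p3,p7,p9,p11} by δ(·,0) → {p3,p7} and {p9,p11}.
On input 1, block {p3,p7} splits into {p3} and {p7}.
Stable partition: {p2,p13} | {p1,p5} | {p3} | {p4,p8} | {p6} | {p10,p12} | {p9,p11} | {p7} — 8 equivalence classes.
State p13 belongs to the block {p2,p13}, which has 2 states.

2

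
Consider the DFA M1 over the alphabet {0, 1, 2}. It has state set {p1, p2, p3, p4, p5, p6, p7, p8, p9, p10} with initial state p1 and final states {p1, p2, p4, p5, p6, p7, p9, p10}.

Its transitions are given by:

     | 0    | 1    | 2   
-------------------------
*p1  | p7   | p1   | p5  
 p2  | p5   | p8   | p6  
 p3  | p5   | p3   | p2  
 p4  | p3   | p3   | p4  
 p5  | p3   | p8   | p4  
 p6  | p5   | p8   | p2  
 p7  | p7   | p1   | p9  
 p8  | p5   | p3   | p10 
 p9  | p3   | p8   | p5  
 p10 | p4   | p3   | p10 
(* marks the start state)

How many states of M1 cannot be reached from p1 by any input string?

Exploring from p1, all states are eventually visited, so none are unreachable.

0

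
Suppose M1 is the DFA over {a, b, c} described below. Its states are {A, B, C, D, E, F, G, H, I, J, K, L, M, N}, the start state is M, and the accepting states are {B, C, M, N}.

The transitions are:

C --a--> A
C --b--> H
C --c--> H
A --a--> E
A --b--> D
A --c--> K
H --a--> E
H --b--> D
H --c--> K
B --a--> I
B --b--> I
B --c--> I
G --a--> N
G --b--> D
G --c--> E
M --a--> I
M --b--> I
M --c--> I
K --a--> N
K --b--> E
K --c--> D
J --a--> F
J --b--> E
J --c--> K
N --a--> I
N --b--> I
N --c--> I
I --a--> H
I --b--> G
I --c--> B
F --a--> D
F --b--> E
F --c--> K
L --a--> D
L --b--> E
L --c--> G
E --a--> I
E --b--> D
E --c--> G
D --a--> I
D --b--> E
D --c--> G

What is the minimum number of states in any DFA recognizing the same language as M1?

5

Reachable states from the start: {B,D,E,G,H,I,K,M,N}. Unreachable: {A,C,F,J,L} — drop them.
P0 = {B,M,N} | {D,E,G,H,I,K}.
Split {D,E,G,H,I,K} by δ(·,a) → {D,E,H,I} and {G,K}.
Split {D,E,H,I} by δ(·,b) → {D,E,H} and {I}.
Split {D,E,H} by δ(·,a) → {D,E} and {H}.
Stable partition: {B,M,N} | {D,E} | {G,K} | {I} | {H} — 5 equivalence classes.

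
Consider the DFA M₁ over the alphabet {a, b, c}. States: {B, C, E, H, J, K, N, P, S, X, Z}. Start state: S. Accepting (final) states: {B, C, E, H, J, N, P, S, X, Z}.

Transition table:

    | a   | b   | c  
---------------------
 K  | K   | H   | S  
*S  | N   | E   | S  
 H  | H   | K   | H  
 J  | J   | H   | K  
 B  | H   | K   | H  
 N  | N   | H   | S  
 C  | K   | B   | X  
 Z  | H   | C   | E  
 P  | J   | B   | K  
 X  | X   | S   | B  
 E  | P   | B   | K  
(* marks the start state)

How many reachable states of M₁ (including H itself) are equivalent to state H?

2

Reachable states from the start: {B,E,H,J,K,N,P,S}. Unreachable: {C,X,Z} — drop them.
P0 = {B,E,H,J,N,P,S} | {K}.
On input b, block {B,E,H,J,N,P,S} splits into {E,J,N,P,S} and {B,H}.
On input b, block {E,J,N,P,S} splits into {E,J,N,P} and {S}.
Refine {E,J,N,P} on symbol c: members go to different blocks, giving {E,J,P} and {N}.
Stable partition: {E,J,P} | {K} | {B,H} | {S} | {N} — 5 equivalence classes.
State H belongs to the block {B,H}, which has 2 states.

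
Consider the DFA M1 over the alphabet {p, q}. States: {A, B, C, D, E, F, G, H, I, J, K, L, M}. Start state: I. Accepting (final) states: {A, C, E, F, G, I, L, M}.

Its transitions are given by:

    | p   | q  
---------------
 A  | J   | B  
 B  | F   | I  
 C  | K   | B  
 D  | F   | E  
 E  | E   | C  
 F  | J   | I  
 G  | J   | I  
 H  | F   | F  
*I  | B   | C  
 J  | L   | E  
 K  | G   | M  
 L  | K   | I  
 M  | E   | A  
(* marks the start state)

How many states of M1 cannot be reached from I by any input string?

BFS from I reaches {A, B, C, E, F, G, I, J, K, L, M}; the 2 state(s) D, H are never visited.

2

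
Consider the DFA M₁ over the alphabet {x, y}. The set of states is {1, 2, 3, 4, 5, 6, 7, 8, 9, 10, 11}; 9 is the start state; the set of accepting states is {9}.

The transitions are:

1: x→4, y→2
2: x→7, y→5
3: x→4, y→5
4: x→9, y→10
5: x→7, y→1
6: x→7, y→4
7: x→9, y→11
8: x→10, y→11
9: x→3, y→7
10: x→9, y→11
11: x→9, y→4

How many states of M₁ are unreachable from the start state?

BFS from 9 reaches {1, 2, 3, 4, 5, 7, 9, 10, 11}; the 2 state(s) 6, 8 are never visited.

2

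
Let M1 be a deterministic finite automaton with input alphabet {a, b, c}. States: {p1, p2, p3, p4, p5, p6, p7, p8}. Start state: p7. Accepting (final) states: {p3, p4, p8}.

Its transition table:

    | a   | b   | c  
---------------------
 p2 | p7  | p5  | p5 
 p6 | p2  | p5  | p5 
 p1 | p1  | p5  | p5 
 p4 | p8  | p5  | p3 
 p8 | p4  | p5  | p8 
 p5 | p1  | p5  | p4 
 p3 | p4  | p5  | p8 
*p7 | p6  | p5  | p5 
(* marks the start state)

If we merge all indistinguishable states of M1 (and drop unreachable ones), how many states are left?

3

All states are reachable from the start state.
Start with accepting vs non-accepting: {p3,p4,p8} | {p1,p2,p5,p6,p7}.
Split {p1,p2,p5,p6,p7} by δ(·,c) → {p1,p2,p6,p7} and {p5}.
Stable partition: {p3,p4,p8} | {p1,p2,p6,p7} | {p5} — 3 equivalence classes.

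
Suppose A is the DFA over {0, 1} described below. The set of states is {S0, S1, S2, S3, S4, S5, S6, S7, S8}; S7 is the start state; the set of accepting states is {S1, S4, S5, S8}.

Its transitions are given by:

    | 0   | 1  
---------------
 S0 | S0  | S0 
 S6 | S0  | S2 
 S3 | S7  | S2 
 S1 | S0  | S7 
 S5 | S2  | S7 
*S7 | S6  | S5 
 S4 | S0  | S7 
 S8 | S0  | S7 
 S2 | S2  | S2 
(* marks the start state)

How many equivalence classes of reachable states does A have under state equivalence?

Reachable states from the start: {S0,S2,S5,S6,S7}. Unreachable: {S1,S3,S4,S8} — drop them.
Initial partition by acceptance: {S5} | {S0,S2,S6,S7}.
On input 1, block {S0,S2,S6,S7} splits into {S0,S2,S6} and {S7}.
Stable partition: {S5} | {S0,S2,S6} | {S7} — 3 equivalence classes.

3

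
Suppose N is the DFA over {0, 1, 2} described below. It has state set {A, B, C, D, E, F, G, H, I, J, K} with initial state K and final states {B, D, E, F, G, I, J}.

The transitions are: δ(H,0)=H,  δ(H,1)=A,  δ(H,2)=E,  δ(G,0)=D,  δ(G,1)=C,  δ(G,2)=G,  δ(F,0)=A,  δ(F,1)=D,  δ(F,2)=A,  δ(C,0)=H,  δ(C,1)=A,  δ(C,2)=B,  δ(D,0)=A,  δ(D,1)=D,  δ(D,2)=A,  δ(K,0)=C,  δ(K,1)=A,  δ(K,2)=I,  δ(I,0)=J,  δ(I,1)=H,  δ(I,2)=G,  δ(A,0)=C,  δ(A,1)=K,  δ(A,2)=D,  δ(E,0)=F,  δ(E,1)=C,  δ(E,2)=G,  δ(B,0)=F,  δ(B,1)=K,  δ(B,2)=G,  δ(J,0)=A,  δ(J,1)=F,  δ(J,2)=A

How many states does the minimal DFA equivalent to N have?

Initial partition by acceptance: {B,D,E,F,G,I,J} | {A,C,H,K}.
Split {B,D,E,F,G,I,J} by δ(·,0) → {B,E,G,I} and {D,F,J}.
On input 2, block {A,C,H,K} splits into {C,H,K} and {A}.
No further refinement is possible. Final partition (4 blocks): {B,E,G,I} | {C,H,K} | {D,F,J} | {A}.

4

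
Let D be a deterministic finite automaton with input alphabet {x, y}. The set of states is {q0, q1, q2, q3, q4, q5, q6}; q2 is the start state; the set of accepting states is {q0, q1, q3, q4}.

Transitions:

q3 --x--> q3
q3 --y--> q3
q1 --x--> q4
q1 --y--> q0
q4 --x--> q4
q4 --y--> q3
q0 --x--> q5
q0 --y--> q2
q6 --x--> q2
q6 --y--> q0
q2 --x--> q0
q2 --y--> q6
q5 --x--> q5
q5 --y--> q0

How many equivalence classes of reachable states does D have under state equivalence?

Reachable states from the start: {q0,q2,q5,q6}. Unreachable: {q1,q3,q4} — drop them.
P0 = {q0} | {q2,q5,q6}.
Refine {q2,q5,q6} on symbol x: members go to different blocks, giving {q5,q6} and {q2}.
Split {q5,q6} by δ(·,x) → {q5} and {q6}.
The partition is now stable with 4 blocks: {q0} | {q5} | {q2} | {q6}.

4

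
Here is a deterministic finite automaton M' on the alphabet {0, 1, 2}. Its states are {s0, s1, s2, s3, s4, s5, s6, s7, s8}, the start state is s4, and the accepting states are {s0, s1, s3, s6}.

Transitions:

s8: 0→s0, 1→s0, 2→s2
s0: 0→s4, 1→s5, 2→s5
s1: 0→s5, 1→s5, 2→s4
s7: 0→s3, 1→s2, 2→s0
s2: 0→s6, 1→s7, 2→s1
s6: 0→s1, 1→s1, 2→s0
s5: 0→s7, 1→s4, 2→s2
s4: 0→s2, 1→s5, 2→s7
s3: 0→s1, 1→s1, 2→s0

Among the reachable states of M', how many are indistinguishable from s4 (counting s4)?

2

Reachable states from the start: {s0,s1,s2,s3,s4,s5,s6,s7}. Unreachable: {s8} — drop them.
P0 = {s0,s1,s3,s6} | {s2,s4,s5,s7}.
Split {s0,s1,s3,s6} by δ(·,0) → {s0,s1} and {s3,s6}.
On input 0, block {s2,s4,s5,s7} splits into {s2,s7} and {s4,s5}.
The partition is now stable with 4 blocks: {s0,s1} | {s2,s7} | {s3,s6} | {s4,s5}.
State s4 belongs to the block {s4,s5}, which has 2 states.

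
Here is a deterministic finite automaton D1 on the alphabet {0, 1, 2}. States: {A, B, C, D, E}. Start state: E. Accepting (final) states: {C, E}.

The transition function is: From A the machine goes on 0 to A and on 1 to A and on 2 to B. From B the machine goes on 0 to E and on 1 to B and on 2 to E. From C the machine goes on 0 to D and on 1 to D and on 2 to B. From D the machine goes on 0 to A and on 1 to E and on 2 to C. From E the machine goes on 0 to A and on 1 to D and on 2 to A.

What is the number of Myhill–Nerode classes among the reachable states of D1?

5

Every state is reachable, so we keep all 5.
Start with accepting vs non-accepting: {C,E} | {A,B,D}.
On input 0, block {A,B,D} splits into {A,D} and {B}.
On input 2, block {C,E} splits into {C} and {E}.
Split {A,D} by δ(·,1) → {A} and {D}.
No further refinement is possible. Final partition (5 blocks): {C} | {A} | {B} | {E} | {D}.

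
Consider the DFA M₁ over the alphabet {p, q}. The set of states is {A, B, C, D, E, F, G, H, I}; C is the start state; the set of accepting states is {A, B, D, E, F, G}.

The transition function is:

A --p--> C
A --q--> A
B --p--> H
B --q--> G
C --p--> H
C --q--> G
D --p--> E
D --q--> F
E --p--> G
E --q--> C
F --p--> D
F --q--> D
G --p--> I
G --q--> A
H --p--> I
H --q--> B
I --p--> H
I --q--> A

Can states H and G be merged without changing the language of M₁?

No

Reachable states from the start: {A,B,C,G,H,I}. Unreachable: {D,E,F} — drop them.
Initial partition by acceptance: {A,B,G} | {C,H,I}.
The partition is now stable with 2 blocks: {A,B,G} | {C,H,I}.
H and G end up in different blocks, so they are distinguishable. For instance, the string 'ε' is accepted from only G.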